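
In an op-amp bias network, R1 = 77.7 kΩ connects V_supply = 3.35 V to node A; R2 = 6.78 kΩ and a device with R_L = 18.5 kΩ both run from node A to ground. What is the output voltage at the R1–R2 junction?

V_out ≈ 0.201 V

The load sits in parallel with R2, giving an effective lower resistance R2' = R2·R_L/(R2+R_L) = 4.962 kΩ.
Now apply the divider: V_out = 3.35 × 0.06002 = 0.2011 V.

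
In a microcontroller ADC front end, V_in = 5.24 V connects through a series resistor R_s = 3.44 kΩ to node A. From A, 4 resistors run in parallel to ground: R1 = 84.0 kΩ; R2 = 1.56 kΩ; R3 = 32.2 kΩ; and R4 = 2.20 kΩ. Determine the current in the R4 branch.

I ≈ 0.484 mA

Equivalent of the parallel group: R_p = 0.8783 kΩ.
Node voltage V_A = V_in · R_p/(R_s + R_p) = 5.24 × 0.2034 = 1.066 V.
I(R4) = V_A / R4 = 1.066/2.20 = 0.4844 mA.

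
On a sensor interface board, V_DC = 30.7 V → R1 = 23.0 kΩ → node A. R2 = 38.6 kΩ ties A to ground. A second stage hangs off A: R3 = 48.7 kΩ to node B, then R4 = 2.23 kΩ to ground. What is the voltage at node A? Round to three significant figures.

The second stage (R3 + R4 = 50.93 kΩ) loads node A in parallel with R2.
R2 ‖ (R3+R4) = 21.96 kΩ.
First divider: V_A = V_DC · 21.96/(23.0 + 21.96) = 14.99 V.

V_A ≈ 15.0 V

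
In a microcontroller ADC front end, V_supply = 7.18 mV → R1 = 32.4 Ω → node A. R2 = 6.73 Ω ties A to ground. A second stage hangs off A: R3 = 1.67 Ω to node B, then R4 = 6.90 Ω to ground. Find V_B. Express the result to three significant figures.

Looking into the second stage from A: R3 + R4 = 8.570 Ω appears in parallel with R2.
Effective lower resistance at A: R2 ‖ 8.570 = 3.770 Ω.
So V_A = 7.18 × 0.1042 = 0.7483 mV.
V_B = V_A × 0.8051 = 0.6025 mV.

V_B ≈ 0.602 mV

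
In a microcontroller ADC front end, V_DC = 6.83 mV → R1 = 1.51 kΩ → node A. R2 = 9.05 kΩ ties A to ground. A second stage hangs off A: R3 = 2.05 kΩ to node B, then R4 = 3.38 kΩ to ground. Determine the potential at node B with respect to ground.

V_B ≈ 2.94 mV

Node A sees R2 in parallel with the series input of stage 2, R3 + R4 = 5.430 kΩ.
R2 ‖ (R3+R4) = 3.394 kΩ.
First divider: V_A = V_DC · 3.394/(1.51 + 3.394) = 4.727 mV.
V_B = V_A × 0.6225 = 2.942 mV.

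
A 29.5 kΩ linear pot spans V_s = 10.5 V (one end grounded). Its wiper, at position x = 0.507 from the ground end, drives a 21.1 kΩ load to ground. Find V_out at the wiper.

V_out ≈ 3.94 V

The pot divides into 14.54 kΩ above the wiper and 14.96 kΩ below.
R_L loads the lower segment: effective lower R = 8.752 kΩ.
Loaded-divider output: V_out = 10.5 × 0.3757 = 3.945 V.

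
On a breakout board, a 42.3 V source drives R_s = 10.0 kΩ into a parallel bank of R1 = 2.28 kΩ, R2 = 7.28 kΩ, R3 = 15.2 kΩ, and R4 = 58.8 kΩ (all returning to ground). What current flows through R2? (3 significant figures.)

I ≈ 0.766 mA

Parallel bank: R_p = 1/(1/2.28 + 1/7.28 + 1/15.2 + 1/58.8) = 1.518 kΩ.
V_A by voltage divider: V_A = 42.3 × 1.518/(10.0 + 1.518) = 5.575 V.
I(R2) = V_A / R2 = 5.575/7.28 = 0.7658 mA.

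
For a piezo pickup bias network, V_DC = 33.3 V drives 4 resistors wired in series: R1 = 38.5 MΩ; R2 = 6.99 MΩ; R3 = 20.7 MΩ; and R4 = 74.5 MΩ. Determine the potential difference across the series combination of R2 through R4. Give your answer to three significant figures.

ΣR = 38.5 + 6.99 + 20.7 + 74.5 = 140.7 MΩ.
R_{R2..R4} = 6.99 + 20.7 + 74.5 = 102.2 MΩ.
Voltage divider: V = V_DC · (102.2 / 140.7) = 33.3 × 0.7263 = 24.19 V.

V ≈ 24.2 V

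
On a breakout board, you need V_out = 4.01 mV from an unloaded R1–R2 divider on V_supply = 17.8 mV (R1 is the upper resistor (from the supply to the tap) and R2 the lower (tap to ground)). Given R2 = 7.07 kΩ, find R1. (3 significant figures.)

R1 ≈ 24.3 kΩ

The divider ratio is R2/(R1+R2) = 4.01/17.8 = 0.2253.
So R1 = R2 · (V_supply/V_out − 1) = 7.07 × (17.8/4.01 − 1) = 7.07 × 3.439 = 24.31 kΩ.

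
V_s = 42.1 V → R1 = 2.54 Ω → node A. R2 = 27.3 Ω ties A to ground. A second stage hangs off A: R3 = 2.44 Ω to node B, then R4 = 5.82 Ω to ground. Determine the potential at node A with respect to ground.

V_A ≈ 30.1 V

Looking into the second stage from A: R3 + R4 = 8.260 Ω appears in parallel with R2.
Effective lower resistance at A: R2 ‖ 8.260 = 6.341 Ω.
First divider: V_A = V_s · 6.341/(2.54 + 6.341) = 30.06 V.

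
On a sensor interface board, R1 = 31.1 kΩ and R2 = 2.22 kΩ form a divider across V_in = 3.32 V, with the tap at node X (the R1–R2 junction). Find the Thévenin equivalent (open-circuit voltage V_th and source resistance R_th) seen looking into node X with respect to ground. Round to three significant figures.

Open-circuit (no load on X): V_th = V_in · R2/(R1 + R2) = 3.32 × 2.22/(31.10 + 2.22) = 0.2212 V.
With V_in suppressed (replaced by a short), R_th = R1 ‖ R2 = (31.10 × 2.22)/(31.10 + 2.22) = 2.072 kΩ.

V_th ≈ 0.221 V, R_th ≈ 2.07 kΩ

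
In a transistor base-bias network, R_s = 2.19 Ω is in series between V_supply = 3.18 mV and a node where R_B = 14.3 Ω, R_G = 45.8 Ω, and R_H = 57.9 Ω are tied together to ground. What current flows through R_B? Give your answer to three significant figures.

I ≈ 0.180 mA

Parallel bank: R_p = 1/(1/14.3 + 1/45.8 + 1/57.9) = 9.171 Ω.
V_A by voltage divider: V_A = 3.18 × 9.171/(2.19 + 9.171) = 2.567 mV.
Branch current I = V_A/R_B = 2.567/14.3 = 0.1795 mA.
(Equivalently: I_total = 0.2799 mA, then current-divider fraction G_k/ΣG = 0.6414.)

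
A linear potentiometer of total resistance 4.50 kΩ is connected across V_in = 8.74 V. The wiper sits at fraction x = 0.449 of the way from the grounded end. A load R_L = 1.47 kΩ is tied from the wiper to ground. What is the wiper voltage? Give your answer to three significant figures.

V_out ≈ 2.23 V

The pot divides into 2.479 kΩ above the wiper and 2.021 kΩ below.
(x·R_p) ‖ R_L = 0.8509 kΩ.
Then V_out = V_in · 0.8509/(2.479 + 0.8509) = 2.233 V.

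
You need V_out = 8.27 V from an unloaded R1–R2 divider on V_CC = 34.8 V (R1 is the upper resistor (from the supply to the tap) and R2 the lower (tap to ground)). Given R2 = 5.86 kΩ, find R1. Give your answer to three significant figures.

V_out/V_CC = R2/(R1+R2) = 0.2376.
Rearranging, R1 = R2·(1−k)/k = 5.86 × 3.208 = 18.80 kΩ.

R1 ≈ 18.8 kΩ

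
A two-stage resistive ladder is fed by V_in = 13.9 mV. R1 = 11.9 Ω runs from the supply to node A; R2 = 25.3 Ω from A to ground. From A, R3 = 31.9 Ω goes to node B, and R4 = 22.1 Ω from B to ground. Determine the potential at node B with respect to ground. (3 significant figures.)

Node A sees R2 in parallel with the series input of stage 2, R3 + R4 = 54.00 Ω.
R2 ‖ (R3+R4) = 17.23 Ω.
First divider: V_A = V_in · 17.23/(11.9 + 17.23) = 8.221 mV.
Then the unloaded second divider: V_B = V_A × R4/(R3+R4) = 8.221 × 0.4093 = 3.365 mV.

V_B ≈ 3.36 mV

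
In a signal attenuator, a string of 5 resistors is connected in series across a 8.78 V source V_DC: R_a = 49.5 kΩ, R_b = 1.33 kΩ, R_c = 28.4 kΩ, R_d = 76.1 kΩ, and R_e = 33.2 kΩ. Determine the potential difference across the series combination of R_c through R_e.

V ≈ 6.41 V

ΣR = 49.5 + 1.33 + 28.4 + 76.1 + 33.2 = 188.5 kΩ.
R_{R_c..R_e} = 28.4 + 76.1 + 33.2 = 137.7 kΩ.
By the voltage-divider rule, V = 8.78 × 137.7/188.5 = 6.413 V.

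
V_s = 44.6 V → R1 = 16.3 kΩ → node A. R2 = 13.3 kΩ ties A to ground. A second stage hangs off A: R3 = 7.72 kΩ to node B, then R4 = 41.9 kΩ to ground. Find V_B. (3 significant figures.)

V_B ≈ 14.7 V

Looking into the second stage from A: R3 + R4 = 49.62 kΩ appears in parallel with R2.
Effective lower resistance at A: R2 ‖ 49.62 = 10.49 kΩ.
First divider: V_A = V_s · 10.49/(16.3 + 10.49) = 17.46 V.
V_B = V_A × 0.8444 = 14.75 V.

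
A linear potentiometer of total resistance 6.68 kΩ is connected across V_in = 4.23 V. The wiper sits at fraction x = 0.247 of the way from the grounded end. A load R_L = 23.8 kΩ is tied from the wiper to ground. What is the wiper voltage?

V_out ≈ 0.993 V

The pot divides into 5.030 kΩ above the wiper and 1.650 kΩ below.
(x·R_p) ‖ R_L = 1.543 kΩ.
Then V_out = V_in · 1.543/(5.030 + 1.543) = 0.9930 V.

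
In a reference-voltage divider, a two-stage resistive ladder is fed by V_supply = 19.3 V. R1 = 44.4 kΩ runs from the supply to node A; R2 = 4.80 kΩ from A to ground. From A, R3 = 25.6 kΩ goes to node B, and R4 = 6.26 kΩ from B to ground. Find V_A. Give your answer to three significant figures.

Looking into the second stage from A: R3 + R4 = 31.86 kΩ appears in parallel with R2.
R2 ‖ (R3+R4) = 4.172 kΩ.
V_A = 19.3 × 4.172/(44.4 + 4.172) = 1.658 V.

V_A ≈ 1.66 V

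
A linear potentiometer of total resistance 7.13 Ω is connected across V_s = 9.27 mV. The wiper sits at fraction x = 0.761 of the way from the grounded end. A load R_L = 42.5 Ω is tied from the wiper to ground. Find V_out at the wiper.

V_out ≈ 6.85 mV

Split the track: R_lower = x·R_p = 5.426 Ω, R_upper = (1−x)·R_p = 1.704 Ω.
R_L loads the lower segment: effective lower R = 4.812 Ω.
V_out = 9.27 × 4.812/(1.704 + 4.812) = 6.846 mV.
(Unloaded: V_out = x·V_s = 7.05 mV.)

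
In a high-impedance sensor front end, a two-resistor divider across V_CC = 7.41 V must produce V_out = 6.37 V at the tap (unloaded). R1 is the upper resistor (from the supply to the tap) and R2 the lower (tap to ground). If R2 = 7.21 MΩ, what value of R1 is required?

Required fraction k = V_out/V_CC = 0.8596.
Rearranging, R1 = R2·(1−k)/k = 7.21 × 0.1633 = 1.177 MΩ.

R1 ≈ 1.18 MΩ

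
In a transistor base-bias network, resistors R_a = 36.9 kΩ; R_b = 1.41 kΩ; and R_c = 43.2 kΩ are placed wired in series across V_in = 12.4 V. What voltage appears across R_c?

Total series resistance ΣR = 36.9 + 1.41 + 43.2 = 81.51 kΩ.
By the voltage-divider rule, V = 12.4 × 43.20/81.51 = 6.572 V.

V ≈ 6.57 V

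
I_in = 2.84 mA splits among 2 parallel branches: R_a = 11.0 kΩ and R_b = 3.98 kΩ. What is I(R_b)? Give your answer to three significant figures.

With just two branches, the current splits inversely with resistance.
I(R_b) = 2.84 × 11.0/(11.0 + 3.98) = 2.84 × 0.7343 = 2.085 mA.

I ≈ 2.09 mA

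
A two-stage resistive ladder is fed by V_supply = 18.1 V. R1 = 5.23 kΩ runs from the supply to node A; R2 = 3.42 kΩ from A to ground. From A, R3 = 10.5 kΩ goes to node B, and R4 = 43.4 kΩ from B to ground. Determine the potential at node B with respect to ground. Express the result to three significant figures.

V_B ≈ 5.55 V

The second stage (R3 + R4 = 53.90 kΩ) loads node A in parallel with R2.
R2 ‖ (R3+R4) = 3.216 kΩ.
V_A = 18.1 × 3.216/(5.23 + 3.216) = 6.892 V.
V_B = V_A × 0.8052 = 5.549 V.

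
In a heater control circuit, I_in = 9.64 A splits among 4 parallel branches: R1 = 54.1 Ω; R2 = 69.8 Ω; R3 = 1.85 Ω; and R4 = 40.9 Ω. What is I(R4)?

I ≈ 0.394 A

Total conductance ΣG = 1/54.1 + 1/69.8 + 1/1.85 + 1/40.9 = 0.5978 (units of 1/Ω).
R4 takes the fraction G_k/ΣG = 0.02445/0.5978 = 0.04090, so I = 9.64 × 0.04090 = 0.3943 A.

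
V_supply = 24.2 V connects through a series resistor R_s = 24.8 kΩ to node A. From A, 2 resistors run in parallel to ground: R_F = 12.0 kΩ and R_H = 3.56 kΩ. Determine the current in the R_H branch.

I ≈ 0.678 mA

Equivalent of the parallel group: R_p = 2.746 kΩ.
V_A = 24.2 × 2.746/27.55 = 2.412 V.
I(R_H) = V_A / R_H = 2.412/3.56 = 0.6775 mA.
(Equivalently: I_total = 0.8785 mA, then current-divider fraction G_k/ΣG = 0.7712.)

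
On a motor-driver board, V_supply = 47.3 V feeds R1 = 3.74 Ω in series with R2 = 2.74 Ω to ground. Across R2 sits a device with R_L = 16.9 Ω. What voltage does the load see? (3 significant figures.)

V_out ≈ 18.3 V

R2 ‖ R_L = (2.74 × 16.9)/(2.74 + 16.9) = 2.358 Ω.
Voltage divider with the loaded lower leg: V_out = 47.3 × 2.358/(3.74 + 2.358) = 47.3 × 0.3867 = 18.29 V.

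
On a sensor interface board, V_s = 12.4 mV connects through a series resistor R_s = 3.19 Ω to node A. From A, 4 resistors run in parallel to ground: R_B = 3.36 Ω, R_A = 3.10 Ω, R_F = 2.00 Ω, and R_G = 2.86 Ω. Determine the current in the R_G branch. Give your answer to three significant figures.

Parallel bank: R_p = 1/(1/3.36 + 1/3.10 + 1/2.00 + 1/2.86) = 0.6803 Ω.
V_A = 12.4 × 0.6803/3.870 = 2.180 mV.
I(R_G) = V_A / R_G = 2.180/2.86 = 0.7621 mA.

I ≈ 0.762 mA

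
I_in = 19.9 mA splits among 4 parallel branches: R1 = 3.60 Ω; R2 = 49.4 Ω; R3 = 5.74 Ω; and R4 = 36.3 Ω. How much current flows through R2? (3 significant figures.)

I ≈ 0.806 mA

Total conductance ΣG = 1/3.60 + 1/49.4 + 1/5.74 + 1/36.3 = 0.4998 (units of 1/Ω).
Current divider: I(R2) = I_in · G_k/ΣG = 19.9 × (0.02024/0.4998) = 19.9 × 0.04050 = 0.8060 mA.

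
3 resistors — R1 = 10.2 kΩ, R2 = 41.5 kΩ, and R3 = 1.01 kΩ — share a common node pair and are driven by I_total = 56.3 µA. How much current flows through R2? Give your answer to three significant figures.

Total conductance ΣG = 1/10.2 + 1/41.5 + 1/1.01 = 1.112 (units of 1/kΩ).
Current divider: I(R2) = I_total · G_k/ΣG = 56.3 × (0.02410/1.112) = 56.3 × 0.02166 = 1.220 µA.

I ≈ 1.22 µA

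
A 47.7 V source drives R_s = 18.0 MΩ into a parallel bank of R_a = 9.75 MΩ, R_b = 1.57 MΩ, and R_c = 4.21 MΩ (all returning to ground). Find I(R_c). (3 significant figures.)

I ≈ 0.610 µA

Equivalent of the parallel group: R_p = 1.024 MΩ.
V_A by voltage divider: V_A = 47.7 × 1.024/(18.0 + 1.024) = 2.566 V.
I(R_c) = V_A / R_c = 2.566/4.21 = 0.6096 µA.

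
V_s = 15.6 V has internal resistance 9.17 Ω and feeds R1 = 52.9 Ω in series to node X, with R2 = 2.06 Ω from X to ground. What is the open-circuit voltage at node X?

V_th ≈ 0.501 V

R1' = 9.17 + 52.9 = 62.07 Ω (source resistance + R1).
Open-circuit (no load on X): V_th = V_s · R2/(R1' + R2) = 15.6 × 2.06/(62.07 + 2.06) = 0.5011 V.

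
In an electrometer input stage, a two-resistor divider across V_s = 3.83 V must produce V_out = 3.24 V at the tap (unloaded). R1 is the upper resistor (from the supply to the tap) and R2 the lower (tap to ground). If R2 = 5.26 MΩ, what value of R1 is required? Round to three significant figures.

The divider ratio is R2/(R1+R2) = 3.24/3.83 = 0.8460.
R1 = R2·(1/k − 1) = 5.26 × 0.1821 = 0.9578 MΩ.

R1 ≈ 0.958 MΩ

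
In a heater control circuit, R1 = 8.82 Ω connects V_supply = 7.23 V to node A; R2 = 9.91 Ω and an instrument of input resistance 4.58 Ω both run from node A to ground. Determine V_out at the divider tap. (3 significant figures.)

R2 ‖ R_L = (9.91 × 4.58)/(9.91 + 4.58) = 3.132 Ω.
Now apply the divider: V_out = 7.23 × 0.2621 = 1.895 V.

V_out ≈ 1.89 V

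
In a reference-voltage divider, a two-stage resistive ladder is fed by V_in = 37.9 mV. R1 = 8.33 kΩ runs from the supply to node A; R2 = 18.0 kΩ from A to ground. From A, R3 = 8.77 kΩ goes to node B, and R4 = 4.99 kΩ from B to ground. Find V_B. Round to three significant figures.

V_B ≈ 6.65 mV

Node A sees R2 in parallel with the series input of stage 2, R3 + R4 = 13.76 kΩ.
Effective lower resistance at A: R2 ‖ 13.76 = 7.798 kΩ.
V_A = 37.9 × 7.798/(8.33 + 7.798) = 18.33 mV.
V_B = V_A × 0.3626 = 6.646 mV.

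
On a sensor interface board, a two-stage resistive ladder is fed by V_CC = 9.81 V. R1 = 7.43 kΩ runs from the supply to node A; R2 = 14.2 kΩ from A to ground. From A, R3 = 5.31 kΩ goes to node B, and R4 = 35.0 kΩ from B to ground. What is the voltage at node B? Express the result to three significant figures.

V_B ≈ 4.99 V

Node A sees R2 in parallel with the series input of stage 2, R3 + R4 = 40.31 kΩ.
R2 ‖ (R3+R4) = 10.50 kΩ.
First divider: V_A = V_CC · 10.50/(7.43 + 10.50) = 5.745 V.
Then the unloaded second divider: V_B = V_A × R4/(R3+R4) = 5.745 × 0.8683 = 4.988 V.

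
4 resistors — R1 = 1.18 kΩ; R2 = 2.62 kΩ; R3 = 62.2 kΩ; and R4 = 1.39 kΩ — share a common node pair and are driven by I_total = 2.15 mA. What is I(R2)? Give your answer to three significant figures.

Total conductance ΣG = 1/1.18 + 1/2.62 + 1/62.2 + 1/1.39 = 1.965 (units of 1/kΩ).
By the current-divider rule, I = I_total · G_k/ΣG = 2.15 × 0.1943 = 0.4177 mA.

I ≈ 0.418 mA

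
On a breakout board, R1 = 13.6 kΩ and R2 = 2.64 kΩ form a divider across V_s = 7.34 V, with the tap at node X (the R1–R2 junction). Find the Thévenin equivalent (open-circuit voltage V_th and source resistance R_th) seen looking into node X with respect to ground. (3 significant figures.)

V_th ≈ 1.19 V, R_th ≈ 2.21 kΩ

With X open, the divider is unloaded: V_th = 7.34 × 2.64/16.24 = 1.193 V.
Zeroing V_s shorts the top of R1 to ground, so R_th = R1 ‖ R2 = 2.211 kΩ.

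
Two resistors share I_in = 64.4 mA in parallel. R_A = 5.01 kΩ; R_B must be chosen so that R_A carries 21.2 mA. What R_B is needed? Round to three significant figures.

Two-branch current divider: I_A = I_in · R_B/(R_A + R_B).
21.2/64.4 = R_B/(R_A + R_B) → R_B = R_A · (0.3292)/(1 − 0.3292) = 5.01 × 0.4907 = 2.459 kΩ.

R_B ≈ 2.46 kΩ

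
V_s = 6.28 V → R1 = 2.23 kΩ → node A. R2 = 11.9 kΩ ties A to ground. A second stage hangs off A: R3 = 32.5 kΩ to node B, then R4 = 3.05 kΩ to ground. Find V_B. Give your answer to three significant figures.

V_B ≈ 0.431 V

Looking into the second stage from A: R3 + R4 = 35.55 kΩ appears in parallel with R2.
R2 ‖ (R3+R4) = 8.916 kΩ.
First divider: V_A = V_s · 8.916/(2.23 + 8.916) = 5.024 V.
V_B = V_A × 0.08579 = 0.4310 V.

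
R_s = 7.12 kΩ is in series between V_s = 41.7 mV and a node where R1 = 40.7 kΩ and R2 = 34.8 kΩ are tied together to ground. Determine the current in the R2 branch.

Combine the parallel branches: R_p = (1/40.7 + 1/34.8)⁻¹ = 18.76 kΩ.
V_A by voltage divider: V_A = 41.7 × 18.76/(7.12 + 18.76) = 30.23 mV.
Branch current I = V_A/R2 = 30.23/34.8 = 0.8686 µA.

I ≈ 0.869 µA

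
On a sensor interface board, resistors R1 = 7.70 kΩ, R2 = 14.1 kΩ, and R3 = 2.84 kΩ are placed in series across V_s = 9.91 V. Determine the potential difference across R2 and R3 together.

Series total: ΣR = 7.70 + 14.1 + 2.84 = 24.64 kΩ.
R_{R2..R3} = 14.1 + 2.84 = 16.94 kΩ.
Voltage divider: V = V_s · (16.94 / 24.64) = 9.91 × 0.6875 = 6.813 V.

V ≈ 6.81 V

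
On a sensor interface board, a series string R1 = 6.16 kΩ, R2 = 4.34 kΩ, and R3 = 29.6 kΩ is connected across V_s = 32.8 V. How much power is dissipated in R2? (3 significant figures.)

P ≈ 2.90 mW

ΣR = 40.10 kΩ → I = 32.8/40.10 = 0.8180 mA.
P(R2) = I²·R2 = (0.8180)² × 4.34 = 2.904 mW.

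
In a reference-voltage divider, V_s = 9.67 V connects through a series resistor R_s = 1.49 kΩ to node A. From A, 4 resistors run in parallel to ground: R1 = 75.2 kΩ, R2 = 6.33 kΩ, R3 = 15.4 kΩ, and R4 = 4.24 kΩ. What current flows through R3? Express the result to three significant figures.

Equivalent of the parallel group: R_p = 2.118 kΩ.
Node voltage V_A = V_s · R_p/(R_s + R_p) = 9.67 × 0.5871 = 5.677 V.
Branch current I = V_A/R3 = 5.677/15.4 = 0.3686 mA.

I ≈ 0.369 mA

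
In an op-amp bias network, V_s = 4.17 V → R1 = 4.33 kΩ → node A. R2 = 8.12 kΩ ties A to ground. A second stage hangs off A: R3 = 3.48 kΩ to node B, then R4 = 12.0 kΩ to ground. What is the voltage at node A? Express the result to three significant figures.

V_A ≈ 2.30 V

Node A sees R2 in parallel with the series input of stage 2, R3 + R4 = 15.48 kΩ.
R2 ‖ (R3+R4) = 5.326 kΩ.
So V_A = 4.17 × 0.5516 = 2.300 V.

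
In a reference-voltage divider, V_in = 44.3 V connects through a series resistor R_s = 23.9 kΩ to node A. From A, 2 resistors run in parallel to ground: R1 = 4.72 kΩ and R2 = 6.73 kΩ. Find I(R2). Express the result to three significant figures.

I ≈ 0.685 mA

Parallel bank: R_p = 1/(1/4.72 + 1/6.73) = 2.774 kΩ.
V_A by voltage divider: V_A = 44.3 × 2.774/(23.9 + 2.774) = 4.607 V.
I(R2) = V_A / R2 = 4.607/6.73 = 0.6846 mA.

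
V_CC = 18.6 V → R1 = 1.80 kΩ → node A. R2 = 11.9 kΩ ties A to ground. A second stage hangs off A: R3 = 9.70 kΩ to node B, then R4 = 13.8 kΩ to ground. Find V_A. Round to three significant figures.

Looking into the second stage from A: R3 + R4 = 23.50 kΩ appears in parallel with R2.
R2 ‖ (R3+R4) = 7.900 kΩ.
First divider: V_A = V_CC · 7.900/(1.80 + 7.900) = 15.15 V.

V_A ≈ 15.1 V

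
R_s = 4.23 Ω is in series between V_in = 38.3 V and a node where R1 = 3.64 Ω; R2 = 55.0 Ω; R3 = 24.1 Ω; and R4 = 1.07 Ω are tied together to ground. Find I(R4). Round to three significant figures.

Equivalent of the parallel group: R_p = 0.7880 Ω.
Node voltage V_A = V_in · R_p/(R_s + R_p) = 38.3 × 0.1570 = 6.015 V.
Branch current I = V_A/R4 = 6.015/1.07 = 5.621 A.

I ≈ 5.62 A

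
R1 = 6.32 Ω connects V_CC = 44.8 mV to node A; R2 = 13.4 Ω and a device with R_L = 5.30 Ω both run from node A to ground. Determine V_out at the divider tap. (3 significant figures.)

V_out ≈ 16.8 mV

The load sits in parallel with R2, giving an effective lower resistance R2' = R2·R_L/(R2+R_L) = 3.798 Ω.
Voltage divider with the loaded lower leg: V_out = 44.8 × 3.798/(6.32 + 3.798) = 44.8 × 0.3754 = 16.82 mV.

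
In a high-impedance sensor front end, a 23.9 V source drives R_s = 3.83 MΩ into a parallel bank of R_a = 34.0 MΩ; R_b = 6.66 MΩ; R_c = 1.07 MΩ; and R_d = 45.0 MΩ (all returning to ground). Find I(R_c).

Combine the parallel branches: R_p = (1/34.0 + 1/6.66 + 1/1.07 + 1/45.0)⁻¹ = 0.8800 MΩ.
Node voltage V_A = V_CC · R_p/(R_s + R_p) = 23.9 × 0.1868 = 4.465 V.
I(R_c) = V_A / R_c = 4.465/1.07 = 4.173 µA.

I ≈ 4.17 µA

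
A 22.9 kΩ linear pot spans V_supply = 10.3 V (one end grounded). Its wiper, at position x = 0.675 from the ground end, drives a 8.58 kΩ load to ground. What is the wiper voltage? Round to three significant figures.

Split the track: R_lower = x·R_p = 15.46 kΩ, R_upper = (1−x)·R_p = 7.442 kΩ.
Lower segment in parallel with the load: 15.46 ‖ 8.58 = 5.517 kΩ.
V_out = 10.3 × 5.517/(7.442 + 5.517) = 4.385 V.

V_out ≈ 4.39 V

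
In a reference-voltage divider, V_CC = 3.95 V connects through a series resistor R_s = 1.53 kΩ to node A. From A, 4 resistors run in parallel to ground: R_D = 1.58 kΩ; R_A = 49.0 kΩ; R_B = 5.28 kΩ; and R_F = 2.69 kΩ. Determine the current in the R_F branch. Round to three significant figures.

I ≈ 0.514 mA

Parallel bank: R_p = 1/(1/1.58 + 1/49.0 + 1/5.28 + 1/2.69) = 0.8234 kΩ.
V_A = 3.95 × 0.8234/2.353 = 1.382 V.
I(R_F) = V_A / R_F = 1.382/2.69 = 0.5138 mA.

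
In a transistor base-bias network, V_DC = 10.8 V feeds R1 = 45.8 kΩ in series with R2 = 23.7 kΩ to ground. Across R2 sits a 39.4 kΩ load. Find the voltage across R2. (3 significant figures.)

V_out ≈ 2.64 V

R2 ‖ R_L = (23.7 × 39.4)/(23.7 + 39.4) = 14.80 kΩ.
Then V_out = V_DC · R2'/(R1 + R2') = 10.8 × 14.80/60.60 = 2.637 V.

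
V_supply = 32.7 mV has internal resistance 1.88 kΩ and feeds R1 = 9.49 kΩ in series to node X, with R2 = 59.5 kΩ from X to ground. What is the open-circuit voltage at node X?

R1' = 1.88 + 9.49 = 11.37 kΩ (source resistance + R1).
Open-circuit (no load on X): V_th = V_supply · R2/(R1' + R2) = 32.7 × 59.5/(11.37 + 59.5) = 27.45 mV.

V_th ≈ 27.5 mV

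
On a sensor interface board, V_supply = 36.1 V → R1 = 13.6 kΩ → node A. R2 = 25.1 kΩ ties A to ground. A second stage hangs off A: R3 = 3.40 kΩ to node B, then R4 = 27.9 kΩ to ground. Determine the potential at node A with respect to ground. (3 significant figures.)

V_A ≈ 18.3 V

The second stage (R3 + R4 = 31.30 kΩ) loads node A in parallel with R2.
Effective lower resistance at A: R2 ‖ 31.30 = 13.93 kΩ.
So V_A = 36.1 × 0.5060 = 18.27 V.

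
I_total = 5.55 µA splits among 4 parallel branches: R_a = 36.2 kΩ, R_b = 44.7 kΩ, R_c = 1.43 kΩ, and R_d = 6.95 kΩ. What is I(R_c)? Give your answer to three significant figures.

ΣG = 1/36.2 + 1/44.7 + 1/1.43 + 1/6.95 = 0.8932.
By the current-divider rule, I = I_total · G_k/ΣG = 5.55 × 0.7829 = 4.345 µA.

I ≈ 4.35 µA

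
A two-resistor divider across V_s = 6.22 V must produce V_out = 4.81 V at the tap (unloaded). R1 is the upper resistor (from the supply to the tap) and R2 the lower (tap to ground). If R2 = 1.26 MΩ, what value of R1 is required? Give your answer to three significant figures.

R1 ≈ 0.369 MΩ

Required fraction k = V_out/V_s = 0.7733.
So R1 = R2 · (V_s/V_out − 1) = 1.26 × (6.22/4.81 − 1) = 1.26 × 0.2931 = 0.3694 MΩ.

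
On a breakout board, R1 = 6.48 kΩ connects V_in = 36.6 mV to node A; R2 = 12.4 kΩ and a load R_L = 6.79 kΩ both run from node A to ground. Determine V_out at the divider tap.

First combine the lower leg with the load: R2 ‖ R_L = 4.387 kΩ.
Then V_out = V_in · R2'/(R1 + R2') = 36.6 × 4.387/10.87 = 14.78 mV.
(Unloaded it would be 24.0 mV; the load pulls it down.)

V_out ≈ 14.8 mV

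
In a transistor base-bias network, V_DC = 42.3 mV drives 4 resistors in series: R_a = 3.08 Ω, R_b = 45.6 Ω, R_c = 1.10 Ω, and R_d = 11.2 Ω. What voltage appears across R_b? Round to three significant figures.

V ≈ 31.6 mV

ΣR = 3.08 + 45.6 + 1.10 + 11.2 = 60.98 Ω.
V = V_DC · R/ΣR = 42.3 × 0.7478 = 31.63 mV.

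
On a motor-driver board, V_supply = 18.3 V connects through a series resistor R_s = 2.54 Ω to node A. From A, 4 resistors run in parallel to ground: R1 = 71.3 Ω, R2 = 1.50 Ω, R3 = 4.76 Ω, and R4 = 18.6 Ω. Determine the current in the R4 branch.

Combine the parallel branches: R_p = (1/71.3 + 1/1.50 + 1/4.76 + 1/18.6)⁻¹ = 1.059 Ω.
V_A = 18.3 × 1.059/3.599 = 5.384 V.
Branch current I = V_A/R4 = 5.384/18.6 = 0.2894 A.
(Check via current divider: I_total = 5.085 A; share G_k/ΣG = 0.05692 → same result.)

I ≈ 0.289 A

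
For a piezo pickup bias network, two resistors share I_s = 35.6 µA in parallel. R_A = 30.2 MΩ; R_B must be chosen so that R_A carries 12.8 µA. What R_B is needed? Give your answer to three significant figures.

Two-branch current divider: I_A = I_s · R_B/(R_A + R_B).
12.8/35.6 = R_B/(R_A + R_B) → R_B = R_A · (0.3596)/(1 − 0.3596) = 30.2 × 0.5614 = 16.95 MΩ.

R_B ≈ 17.0 MΩ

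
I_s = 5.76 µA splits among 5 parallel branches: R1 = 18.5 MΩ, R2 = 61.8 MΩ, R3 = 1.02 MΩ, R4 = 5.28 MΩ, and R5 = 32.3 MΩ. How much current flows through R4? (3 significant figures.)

I ≈ 0.858 µA

Total conductance ΣG = 1/18.5 + 1/61.8 + 1/1.02 + 1/5.28 + 1/32.3 = 1.271 (units of 1/MΩ).
By the current-divider rule, I = I_s · G_k/ΣG = 5.76 × 0.1490 = 0.8583 µA.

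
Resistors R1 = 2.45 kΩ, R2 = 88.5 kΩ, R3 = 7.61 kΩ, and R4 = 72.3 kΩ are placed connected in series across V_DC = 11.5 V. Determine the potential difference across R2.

Total series resistance ΣR = 2.45 + 88.5 + 7.61 + 72.3 = 170.9 kΩ.
V = V_DC · R/ΣR = 11.5 × 0.5180 = 5.957 V.

V ≈ 5.96 V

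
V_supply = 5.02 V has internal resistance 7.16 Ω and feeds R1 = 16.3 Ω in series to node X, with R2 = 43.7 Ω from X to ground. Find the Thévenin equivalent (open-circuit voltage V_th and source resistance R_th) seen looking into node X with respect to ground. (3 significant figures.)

R1' = 7.16 + 16.3 = 23.46 Ω (source resistance + R1).
V_th is the unloaded tap voltage: V_supply · R2/(R1'+R2) = 5.02 × 0.6507 = 3.266 V.
Zeroing V_supply shorts the top of R1' to ground, so R_th = R1' ‖ R2 = 15.27 Ω.

V_th ≈ 3.27 V, R_th ≈ 15.3 Ω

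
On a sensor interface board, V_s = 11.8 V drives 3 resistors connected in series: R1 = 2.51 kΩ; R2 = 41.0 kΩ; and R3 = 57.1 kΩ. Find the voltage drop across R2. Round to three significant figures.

Total series resistance ΣR = 2.51 + 41.0 + 57.1 = 100.6 kΩ.
V = V_s · R/ΣR = 11.8 × 0.4075 = 4.809 V.

V ≈ 4.81 V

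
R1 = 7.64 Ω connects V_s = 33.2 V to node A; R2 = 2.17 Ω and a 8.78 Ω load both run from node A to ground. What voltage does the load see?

V_out ≈ 6.16 V

R2 ‖ R_L = (2.17 × 8.78)/(2.17 + 8.78) = 1.740 Ω.
Voltage divider with the loaded lower leg: V_out = 33.2 × 1.740/(7.64 + 1.740) = 33.2 × 0.1855 = 6.159 V.
(Unloaded it would be 7.34 V; the load pulls it down.)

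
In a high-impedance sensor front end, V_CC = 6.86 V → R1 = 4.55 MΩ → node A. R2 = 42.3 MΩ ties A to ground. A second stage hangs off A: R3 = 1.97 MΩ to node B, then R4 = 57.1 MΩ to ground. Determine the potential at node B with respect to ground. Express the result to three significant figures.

V_B ≈ 5.60 V

Node A sees R2 in parallel with the series input of stage 2, R3 + R4 = 59.07 MΩ.
R2 ‖ (R3+R4) = 24.65 MΩ.
First divider: V_A = V_CC · 24.65/(4.55 + 24.65) = 5.791 V.
V_B = V_A × 0.9666 = 5.598 V.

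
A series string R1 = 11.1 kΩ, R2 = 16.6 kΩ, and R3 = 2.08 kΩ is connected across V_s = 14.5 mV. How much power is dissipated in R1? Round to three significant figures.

P ≈ 2.63 nW

ΣR = 29.78 kΩ → I = 14.5/29.78 = 0.4869 µA.
V(R1) = I·R = 5.405 mV; P = V·I = 5.405 × 0.4869 = 2.632 nW.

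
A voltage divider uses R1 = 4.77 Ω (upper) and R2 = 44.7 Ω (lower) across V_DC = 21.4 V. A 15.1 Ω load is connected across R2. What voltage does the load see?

The load sits in parallel with R2, giving an effective lower resistance R2' = R2·R_L/(R2+R_L) = 11.29 Ω.
Then V_out = V_DC · R2'/(R1 + R2') = 21.4 × 11.29/16.06 = 15.04 V.
(Unloaded it would be 19.3 V; the load pulls it down.)

V_out ≈ 15.0 V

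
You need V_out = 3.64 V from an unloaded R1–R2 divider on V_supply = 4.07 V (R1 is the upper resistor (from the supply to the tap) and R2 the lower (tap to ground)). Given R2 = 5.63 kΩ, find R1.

R1 ≈ 0.665 kΩ

V_out/V_supply = R2/(R1+R2) = 0.8943.
R1 = R2·(1/k − 1) = 5.63 × 0.1181 = 0.6651 kΩ.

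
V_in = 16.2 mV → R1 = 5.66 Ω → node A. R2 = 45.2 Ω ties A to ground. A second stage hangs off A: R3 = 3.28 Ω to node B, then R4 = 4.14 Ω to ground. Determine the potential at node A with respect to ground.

V_A ≈ 8.58 mV

Looking into the second stage from A: R3 + R4 = 7.420 Ω appears in parallel with R2.
Effective lower resistance at A: R2 ‖ 7.420 = 6.374 Ω.
First divider: V_A = V_in · 6.374/(5.66 + 6.374) = 8.580 mV.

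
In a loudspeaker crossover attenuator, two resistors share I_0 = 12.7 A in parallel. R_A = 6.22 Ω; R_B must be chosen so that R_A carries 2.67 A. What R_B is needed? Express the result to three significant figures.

R_B ≈ 1.66 Ω

Two-branch current divider: I_A = I_0 · R_B/(R_A + R_B).
2.67/12.7 = R_B/(R_A + R_B) → R_B = R_A · (0.2102)/(1 − 0.2102) = 6.22 × 0.2662 = 1.656 Ω.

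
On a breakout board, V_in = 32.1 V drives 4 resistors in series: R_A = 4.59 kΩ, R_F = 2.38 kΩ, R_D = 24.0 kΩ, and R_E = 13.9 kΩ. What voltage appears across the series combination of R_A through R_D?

Series total: ΣR = 4.59 + 2.38 + 24.0 + 13.9 = 44.87 kΩ.
R_{R_A..R_D} = 4.59 + 2.38 + 24.0 = 30.97 kΩ.
Voltage divider: V = V_in · (30.97 / 44.87) = 32.1 × 0.6902 = 22.16 V.

V ≈ 22.2 V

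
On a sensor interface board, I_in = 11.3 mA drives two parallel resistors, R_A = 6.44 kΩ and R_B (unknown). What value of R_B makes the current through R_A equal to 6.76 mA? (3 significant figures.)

In a two-way split, I_A/I_in = R_B/(R_A + R_B).
With f = 0.5982, R_B = R_A · f/(1−f) = 6.44 × 1.489 = 9.589 kΩ.

R_B ≈ 9.59 kΩ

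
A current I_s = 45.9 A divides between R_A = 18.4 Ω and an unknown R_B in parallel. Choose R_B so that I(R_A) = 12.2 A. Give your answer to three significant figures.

The fraction through R_A equals R_B/(R_A+R_B).
With f = 0.2658, R_B = R_A · f/(1−f) = 18.4 × 0.3620 = 6.661 Ω.

R_B ≈ 6.66 Ω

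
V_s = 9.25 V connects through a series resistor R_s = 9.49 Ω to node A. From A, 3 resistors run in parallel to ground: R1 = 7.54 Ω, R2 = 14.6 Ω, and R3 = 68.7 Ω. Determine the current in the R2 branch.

Parallel bank: R_p = 1/(1/7.54 + 1/14.6 + 1/68.7) = 4.637 Ω.
V_A = 9.25 × 4.637/14.13 = 3.036 V.
I(R2) = V_A / R2 = 3.036/14.6 = 0.2079 A.
(Equivalently: I_total = 0.6548 A, then current-divider fraction G_k/ΣG = 0.3176.)

I ≈ 0.208 A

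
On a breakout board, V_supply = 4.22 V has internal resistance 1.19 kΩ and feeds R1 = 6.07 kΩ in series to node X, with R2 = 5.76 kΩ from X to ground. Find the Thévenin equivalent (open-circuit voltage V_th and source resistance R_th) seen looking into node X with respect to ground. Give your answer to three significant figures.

V_th ≈ 1.87 V, R_th ≈ 3.21 kΩ

R1' = 1.19 + 6.07 = 7.260 kΩ (source resistance + R1).
V_th is the unloaded tap voltage: V_supply · R2/(R1'+R2) = 4.22 × 0.4424 = 1.867 V.
Looking into X with the source shorted: R_th = R1'·R2/(R1'+R2) = 7.260 × 5.76/13.02 = 3.212 kΩ.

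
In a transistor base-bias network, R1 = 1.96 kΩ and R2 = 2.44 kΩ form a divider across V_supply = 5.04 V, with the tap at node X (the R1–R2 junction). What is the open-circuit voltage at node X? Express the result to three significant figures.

Open-circuit (no load on X): V_th = V_supply · R2/(R1 + R2) = 5.04 × 2.44/(1.960 + 2.44) = 2.795 V.

V_th ≈ 2.79 V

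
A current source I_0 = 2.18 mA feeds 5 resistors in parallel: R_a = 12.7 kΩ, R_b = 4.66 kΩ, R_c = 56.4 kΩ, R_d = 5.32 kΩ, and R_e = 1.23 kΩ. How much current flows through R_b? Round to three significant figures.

ΣG = 1/12.7 + 1/4.66 + 1/56.4 + 1/5.32 + 1/1.23 = 1.312.
By the current-divider rule, I = I_0 · G_k/ΣG = 2.18 × 0.1636 = 0.3566 mA.

I ≈ 0.357 mA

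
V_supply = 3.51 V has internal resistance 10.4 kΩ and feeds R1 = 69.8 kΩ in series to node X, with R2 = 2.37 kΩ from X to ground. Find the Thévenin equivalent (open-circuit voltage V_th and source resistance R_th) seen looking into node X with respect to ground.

V_th ≈ 0.101 V, R_th ≈ 2.30 kΩ

R1' = 10.4 + 69.8 = 80.20 kΩ (source resistance + R1).
Open-circuit (no load on X): V_th = V_supply · R2/(R1' + R2) = 3.51 × 2.37/(80.20 + 2.37) = 0.1007 V.
Looking into X with the source shorted: R_th = R1'·R2/(R1'+R2) = 80.20 × 2.37/82.57 = 2.302 kΩ.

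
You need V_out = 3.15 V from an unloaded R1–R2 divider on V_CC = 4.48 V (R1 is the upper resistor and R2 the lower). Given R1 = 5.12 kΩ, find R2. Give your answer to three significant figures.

V_out/V_CC = R2/(R1+R2) = 0.7031.
So R2 = R1 · V_out/(V_CC − V_out) = 5.12 × 3.15/(4.48 − 3.15) = 5.12 × 2.368 = 12.13 kΩ.

R2 ≈ 12.1 kΩ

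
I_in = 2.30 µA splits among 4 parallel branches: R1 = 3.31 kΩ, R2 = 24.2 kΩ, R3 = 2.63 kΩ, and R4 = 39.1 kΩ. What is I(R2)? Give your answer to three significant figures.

I ≈ 0.127 µA

ΣG = 1/3.31 + 1/24.2 + 1/2.63 + 1/39.1 = 0.7492.
Current divider: I(R2) = I_in · G_k/ΣG = 2.30 × (0.04132/0.7492) = 2.30 × 0.05515 = 0.1269 µA.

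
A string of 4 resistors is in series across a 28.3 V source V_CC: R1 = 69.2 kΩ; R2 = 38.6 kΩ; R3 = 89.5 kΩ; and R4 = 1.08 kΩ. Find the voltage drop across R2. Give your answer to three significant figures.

V ≈ 5.51 V

Total series resistance ΣR = 69.2 + 38.6 + 89.5 + 1.08 = 198.4 kΩ.
Voltage divider: V = V_CC · (38.60 / 198.4) = 28.3 × 0.1946 = 5.507 V.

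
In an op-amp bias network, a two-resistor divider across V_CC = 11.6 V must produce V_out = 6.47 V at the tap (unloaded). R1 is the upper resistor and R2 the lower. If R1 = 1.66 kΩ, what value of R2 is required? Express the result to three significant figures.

R2 ≈ 2.09 kΩ

The divider ratio is R2/(R1+R2) = 6.47/11.6 = 0.5578.
Rearranging, R2 = R1·k/(1−k) = 1.66 × 1.261 = 2.094 kΩ.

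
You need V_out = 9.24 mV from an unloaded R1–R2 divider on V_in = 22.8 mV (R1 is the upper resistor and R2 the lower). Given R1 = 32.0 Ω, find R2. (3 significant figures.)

The divider ratio is R2/(R1+R2) = 9.24/22.8 = 0.4053.
R2 = R1 · 0.4053/(1 − 0.4053) = 21.81 Ω.

R2 ≈ 21.8 Ω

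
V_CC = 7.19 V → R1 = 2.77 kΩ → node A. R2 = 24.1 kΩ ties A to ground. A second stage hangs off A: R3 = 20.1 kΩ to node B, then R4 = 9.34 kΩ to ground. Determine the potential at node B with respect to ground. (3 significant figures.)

V_B ≈ 1.89 V

Node A sees R2 in parallel with the series input of stage 2, R3 + R4 = 29.44 kΩ.
Effective lower resistance at A: R2 ‖ 29.44 = 13.25 kΩ.
First divider: V_A = V_CC · 13.25/(2.77 + 13.25) = 5.947 V.
Stage 2 is unloaded, so V_B = V_A · R4/(R3+R4) = 5.947 × 9.34/29.44 = 1.887 V.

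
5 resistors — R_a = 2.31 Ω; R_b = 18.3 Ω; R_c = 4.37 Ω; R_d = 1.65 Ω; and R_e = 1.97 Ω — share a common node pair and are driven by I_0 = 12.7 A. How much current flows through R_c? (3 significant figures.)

I ≈ 1.59 A

ΣG = 1/2.31 + 1/18.3 + 1/4.37 + 1/1.65 + 1/1.97 = 1.830.
R_c takes the fraction G_k/ΣG = 0.2288/1.830 = 0.1250, so I = 12.7 × 0.1250 = 1.588 A.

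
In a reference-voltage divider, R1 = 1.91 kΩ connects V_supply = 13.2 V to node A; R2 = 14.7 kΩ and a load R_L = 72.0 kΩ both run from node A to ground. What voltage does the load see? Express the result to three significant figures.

The load sits in parallel with R2, giving an effective lower resistance R2' = R2·R_L/(R2+R_L) = 12.21 kΩ.
Voltage divider with the loaded lower leg: V_out = 13.2 × 12.21/(1.91 + 12.21) = 13.2 × 0.8647 = 11.41 V.
(Unloaded it would be 11.7 V; the load pulls it down.)

V_out ≈ 11.4 V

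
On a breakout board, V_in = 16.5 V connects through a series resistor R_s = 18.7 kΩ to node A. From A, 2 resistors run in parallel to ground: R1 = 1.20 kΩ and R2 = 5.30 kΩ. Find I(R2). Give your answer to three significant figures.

Equivalent of the parallel group: R_p = 0.9785 kΩ.
Node voltage V_A = V_in · R_p/(R_s + R_p) = 16.5 × 0.04972 = 0.8204 V.
I(R2) = V_A / R2 = 0.8204/5.30 = 0.1548 mA.

I ≈ 0.155 mA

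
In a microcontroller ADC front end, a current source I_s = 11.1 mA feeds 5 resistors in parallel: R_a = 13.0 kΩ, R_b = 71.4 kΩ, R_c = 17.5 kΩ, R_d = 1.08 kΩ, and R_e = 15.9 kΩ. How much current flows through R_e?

I ≈ 0.614 mA

Total conductance ΣG = 1/13.0 + 1/71.4 + 1/17.5 + 1/1.08 + 1/15.9 = 1.137 (units of 1/kΩ).
By the current-divider rule, I = I_s · G_k/ΣG = 11.1 × 0.05532 = 0.6141 mA.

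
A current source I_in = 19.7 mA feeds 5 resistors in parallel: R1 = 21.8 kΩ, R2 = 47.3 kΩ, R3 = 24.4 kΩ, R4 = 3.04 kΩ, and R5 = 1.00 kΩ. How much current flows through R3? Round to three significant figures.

I ≈ 0.562 mA

Conductances: ΣG = 1/21.8 + 1/47.3 + 1/24.4 + 1/3.04 + 1/1.00 = 1.437 (1/kΩ).
By the current-divider rule, I = I_in · G_k/ΣG = 19.7 × 0.02852 = 0.5619 mA.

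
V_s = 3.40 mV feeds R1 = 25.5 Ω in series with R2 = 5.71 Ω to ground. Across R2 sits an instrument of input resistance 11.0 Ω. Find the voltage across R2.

V_out ≈ 0.437 mV

The load sits in parallel with R2, giving an effective lower resistance R2' = R2·R_L/(R2+R_L) = 3.759 Ω.
Now apply the divider: V_out = 3.40 × 0.1285 = 0.4368 mV.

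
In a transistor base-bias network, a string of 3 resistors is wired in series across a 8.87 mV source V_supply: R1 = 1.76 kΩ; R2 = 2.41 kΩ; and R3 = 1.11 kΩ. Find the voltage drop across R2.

ΣR = 1.76 + 2.41 + 1.11 = 5.280 kΩ.
V = V_supply · R/ΣR = 8.87 × 0.4564 = 4.049 mV.

V ≈ 4.05 mV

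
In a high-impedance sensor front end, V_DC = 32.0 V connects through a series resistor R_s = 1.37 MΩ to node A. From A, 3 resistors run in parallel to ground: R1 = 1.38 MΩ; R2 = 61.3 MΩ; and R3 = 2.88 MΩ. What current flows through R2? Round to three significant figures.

Combine the parallel branches: R_p = (1/1.38 + 1/61.3 + 1/2.88)⁻¹ = 0.9190 MΩ.
V_A = 32.0 × 0.9190/2.289 = 12.85 V.
Branch current I = V_A/R2 = 12.85/61.3 = 0.2096 µA.

I ≈ 0.210 µA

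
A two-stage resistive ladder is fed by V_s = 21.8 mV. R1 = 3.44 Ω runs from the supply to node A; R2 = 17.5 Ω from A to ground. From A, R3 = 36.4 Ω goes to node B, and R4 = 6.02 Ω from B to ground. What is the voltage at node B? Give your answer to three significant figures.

V_B ≈ 2.42 mV

The second stage (R3 + R4 = 42.42 Ω) loads node A in parallel with R2.
R2 ‖ (R3+R4) = 12.39 Ω.
First divider: V_A = V_s · 12.39/(3.44 + 12.39) = 17.06 mV.
Stage 2 is unloaded, so V_B = V_A · R4/(R3+R4) = 17.06 × 6.02/42.42 = 2.421 mV.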